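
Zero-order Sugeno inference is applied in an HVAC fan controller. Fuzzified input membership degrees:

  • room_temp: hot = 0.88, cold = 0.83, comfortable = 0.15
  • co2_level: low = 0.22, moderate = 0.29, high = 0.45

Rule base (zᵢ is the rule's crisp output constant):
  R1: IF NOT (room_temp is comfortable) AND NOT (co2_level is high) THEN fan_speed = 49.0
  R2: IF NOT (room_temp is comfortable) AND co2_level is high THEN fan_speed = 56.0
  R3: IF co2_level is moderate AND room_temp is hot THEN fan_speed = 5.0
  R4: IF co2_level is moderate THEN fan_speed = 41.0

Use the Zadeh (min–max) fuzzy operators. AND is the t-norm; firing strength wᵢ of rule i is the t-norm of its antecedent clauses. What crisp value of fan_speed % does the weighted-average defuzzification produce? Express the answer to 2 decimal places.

41.45

R1 (z=49.0): ¬comfortable=1−0.15=0.85, ¬high=1−0.45=0.55; AND[min(a, b)] → w = 0.55
R2 (z=56.0): ¬comfortable=1−0.15=0.85, high=0.45; AND[min(a, b)] → w = 0.45
R3 (z=5.0): moderate=0.29, hot=0.88; AND[min(a, b)] → w = 0.29
R4 (z=41.0): moderate=0.29 → w = 0.29
Weighted average = (0.55·49.0 + 0.45·56.0 + 0.29·5.0 + 0.29·41.0) / (0.55 + 0.45 + 0.29 + 0.29)
  = 65.4900 / 1.5800 = 41.45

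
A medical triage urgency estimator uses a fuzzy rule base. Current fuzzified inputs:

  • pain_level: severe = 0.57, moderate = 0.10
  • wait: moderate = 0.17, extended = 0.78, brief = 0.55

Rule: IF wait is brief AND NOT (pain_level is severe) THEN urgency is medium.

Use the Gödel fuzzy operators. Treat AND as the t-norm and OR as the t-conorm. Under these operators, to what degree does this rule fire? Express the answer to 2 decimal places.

0.43

firing strength: brief=0.55, ¬severe=1−0.57=0.43; AND[min(a, b)] → w = 0.43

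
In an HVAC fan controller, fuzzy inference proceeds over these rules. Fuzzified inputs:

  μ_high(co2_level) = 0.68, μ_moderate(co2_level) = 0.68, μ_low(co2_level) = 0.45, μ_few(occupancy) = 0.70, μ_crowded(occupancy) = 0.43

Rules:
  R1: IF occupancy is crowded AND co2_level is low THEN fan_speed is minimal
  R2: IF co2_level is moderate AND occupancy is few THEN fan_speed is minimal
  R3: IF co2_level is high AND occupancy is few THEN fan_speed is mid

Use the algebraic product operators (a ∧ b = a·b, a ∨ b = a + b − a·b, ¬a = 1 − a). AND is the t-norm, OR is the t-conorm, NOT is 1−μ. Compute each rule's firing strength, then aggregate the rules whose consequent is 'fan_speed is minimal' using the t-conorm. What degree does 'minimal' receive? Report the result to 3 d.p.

R1: crowded=0.43, low=0.45; AND[a·b] → w = 0.1935
R2: moderate=0.68, few=0.70; AND[a·b] → w = 0.4760
R3: high=0.68, few=0.70; AND[a·b] → w = 0.4760
Rules with consequent 'minimal': {R1, R2} → strengths 0.1935, 0.4760
Aggregate via t-conorm [a + b − a·b]: 0.5774

0.577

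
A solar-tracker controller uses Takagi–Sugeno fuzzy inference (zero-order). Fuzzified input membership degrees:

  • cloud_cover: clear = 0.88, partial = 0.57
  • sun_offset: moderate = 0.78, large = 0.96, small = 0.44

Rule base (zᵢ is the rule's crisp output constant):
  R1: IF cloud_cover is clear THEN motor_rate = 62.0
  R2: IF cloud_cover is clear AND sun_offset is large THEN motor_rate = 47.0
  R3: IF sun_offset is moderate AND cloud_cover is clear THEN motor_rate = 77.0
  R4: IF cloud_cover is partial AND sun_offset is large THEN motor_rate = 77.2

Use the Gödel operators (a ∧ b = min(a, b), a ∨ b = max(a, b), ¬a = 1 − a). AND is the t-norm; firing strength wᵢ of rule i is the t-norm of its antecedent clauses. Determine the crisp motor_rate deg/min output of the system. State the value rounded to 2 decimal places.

64.30

R1 (z=62.0): clear=0.88 → w = 0.88
R2 (z=47.0): clear=0.88, large=0.96; AND[min(a, b)] → w = 0.88
R3 (z=77.0): moderate=0.78, clear=0.88; AND[min(a, b)] → w = 0.78
R4 (z=77.2): partial=0.57, large=0.96; AND[min(a, b)] → w = 0.57
Weighted average = (0.88·62.0 + 0.88·47.0 + 0.78·77.0 + 0.57·77.2) / (0.88 + 0.88 + 0.78 + 0.57)
  = 199.9840 / 3.1100 = 64.30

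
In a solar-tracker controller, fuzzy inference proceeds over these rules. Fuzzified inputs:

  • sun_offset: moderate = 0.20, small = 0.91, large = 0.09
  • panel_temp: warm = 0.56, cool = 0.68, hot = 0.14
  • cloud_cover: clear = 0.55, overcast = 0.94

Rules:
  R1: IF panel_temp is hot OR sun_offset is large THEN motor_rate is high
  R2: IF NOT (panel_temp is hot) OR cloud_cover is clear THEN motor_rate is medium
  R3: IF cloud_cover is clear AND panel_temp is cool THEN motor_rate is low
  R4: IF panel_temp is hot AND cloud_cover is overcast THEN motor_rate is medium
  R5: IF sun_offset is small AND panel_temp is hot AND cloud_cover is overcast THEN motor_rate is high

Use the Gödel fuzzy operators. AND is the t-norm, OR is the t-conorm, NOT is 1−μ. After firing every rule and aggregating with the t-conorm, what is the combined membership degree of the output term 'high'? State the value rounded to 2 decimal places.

0.14

R1: hot=0.14, large=0.09; OR[max(a, b)] → w = 0.14
R2: ¬hot=1−0.14=0.86, clear=0.55; OR[max(a, b)] → w = 0.86
R3: clear=0.55, cool=0.68; AND[min(a, b)] → w = 0.55
R4: hot=0.14, overcast=0.94; AND[min(a, b)] → w = 0.14
R5: small=0.91, hot=0.14, overcast=0.94; AND[min(a, b)] → w = 0.14
Rules with consequent 'high': {R1, R5} → strengths 0.14, 0.14
Aggregate via t-conorm [max(a, b)]: 0.14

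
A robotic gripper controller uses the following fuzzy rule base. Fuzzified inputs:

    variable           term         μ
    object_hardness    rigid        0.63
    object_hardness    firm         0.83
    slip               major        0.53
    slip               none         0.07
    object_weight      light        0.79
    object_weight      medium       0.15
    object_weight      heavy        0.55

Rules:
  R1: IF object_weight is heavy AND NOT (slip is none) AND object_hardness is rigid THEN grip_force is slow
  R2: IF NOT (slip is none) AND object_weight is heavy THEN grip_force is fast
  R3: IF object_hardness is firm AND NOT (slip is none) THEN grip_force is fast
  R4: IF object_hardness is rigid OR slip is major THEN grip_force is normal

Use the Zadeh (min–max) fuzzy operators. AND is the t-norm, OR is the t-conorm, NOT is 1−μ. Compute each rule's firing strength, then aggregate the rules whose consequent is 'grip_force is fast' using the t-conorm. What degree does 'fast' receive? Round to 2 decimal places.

R1: heavy=0.55, ¬none=1−0.07=0.93, rigid=0.63; AND[min(a, b)] → w = 0.55
R2: ¬none=1−0.07=0.93, heavy=0.55; AND[min(a, b)] → w = 0.55
R3: firm=0.83, ¬none=1−0.07=0.93; AND[min(a, b)] → w = 0.83
R4: rigid=0.63, major=0.53; OR[max(a, b)] → w = 0.63
Rules with consequent 'fast': {R2, R3} → strengths 0.55, 0.83
Aggregate via t-conorm [max(a, b)]: 0.83

0.83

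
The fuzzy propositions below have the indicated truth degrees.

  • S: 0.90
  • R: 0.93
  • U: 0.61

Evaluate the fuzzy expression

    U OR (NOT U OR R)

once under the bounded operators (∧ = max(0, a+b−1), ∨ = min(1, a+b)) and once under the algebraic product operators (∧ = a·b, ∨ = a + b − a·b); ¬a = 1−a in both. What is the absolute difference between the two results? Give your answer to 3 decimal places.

Under bounded:
  NOT U = 1 − 0.61 = 0.39
  NOT U OR R = min(1, a+b) on (0.39, 0.93) = 1.00
  U OR (NOT U OR R) = min(1, a+b) on (0.61, 1.00) = 1.00
  → value = 1.0000
Under algebraic product:
  NOT U = 1 − 0.6100 = 0.3900
  NOT U OR R = a + b − a·b on (0.3900, 0.9300) = 0.9573
  U OR (NOT U OR R) = a + b − a·b on (0.6100, 0.9573) = 0.9833
  → value = 0.9833
|1.0000 − 0.9833| = 0.017

0.017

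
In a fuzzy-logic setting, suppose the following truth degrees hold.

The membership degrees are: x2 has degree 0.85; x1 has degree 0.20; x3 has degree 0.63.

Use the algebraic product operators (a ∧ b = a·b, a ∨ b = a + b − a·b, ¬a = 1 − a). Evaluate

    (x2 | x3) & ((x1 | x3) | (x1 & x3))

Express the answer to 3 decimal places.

0.700

x2 | x3 = a + b − a·b on (0.8500, 0.6300) = 0.9445
x1 | x3 = a + b − a·b on (0.2000, 0.6300) = 0.7040
x1 & x3 = a·b on (0.2000, 0.6300) = 0.1260
(x1 | x3) | (x1 & x3) = a + b − a·b on (0.7040, 0.1260) = 0.7413
(x2 | x3) & ((x1 | x3) | (x1 & x3)) = a·b on (0.9445, 0.7413) = 0.7002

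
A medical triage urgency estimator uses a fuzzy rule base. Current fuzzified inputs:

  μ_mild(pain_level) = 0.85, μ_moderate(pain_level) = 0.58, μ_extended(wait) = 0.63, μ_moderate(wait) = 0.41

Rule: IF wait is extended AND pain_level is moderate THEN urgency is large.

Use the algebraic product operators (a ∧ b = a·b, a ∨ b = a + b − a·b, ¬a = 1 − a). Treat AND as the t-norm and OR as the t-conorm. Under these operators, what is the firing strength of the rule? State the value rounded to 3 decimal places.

firing strength: extended=0.63, moderate=0.58; AND[a·b] → w = 0.3654

0.365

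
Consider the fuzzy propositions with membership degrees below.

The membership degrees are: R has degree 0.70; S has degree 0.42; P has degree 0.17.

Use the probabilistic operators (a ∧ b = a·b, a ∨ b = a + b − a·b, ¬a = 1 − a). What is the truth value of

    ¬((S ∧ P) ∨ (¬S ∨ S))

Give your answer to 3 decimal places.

S ∧ P = a·b on (0.4200, 0.1700) = 0.0714
¬S = 1 − 0.4200 = 0.5800
¬S ∨ S = a + b − a·b on (0.5800, 0.4200) = 0.7564
(S ∧ P) ∨ (¬S ∨ S) = a + b − a·b on (0.0714, 0.7564) = 0.7738
¬((S ∧ P) ∨ (¬S ∨ S)) = 1 − 0.7738 = 0.2262

0.226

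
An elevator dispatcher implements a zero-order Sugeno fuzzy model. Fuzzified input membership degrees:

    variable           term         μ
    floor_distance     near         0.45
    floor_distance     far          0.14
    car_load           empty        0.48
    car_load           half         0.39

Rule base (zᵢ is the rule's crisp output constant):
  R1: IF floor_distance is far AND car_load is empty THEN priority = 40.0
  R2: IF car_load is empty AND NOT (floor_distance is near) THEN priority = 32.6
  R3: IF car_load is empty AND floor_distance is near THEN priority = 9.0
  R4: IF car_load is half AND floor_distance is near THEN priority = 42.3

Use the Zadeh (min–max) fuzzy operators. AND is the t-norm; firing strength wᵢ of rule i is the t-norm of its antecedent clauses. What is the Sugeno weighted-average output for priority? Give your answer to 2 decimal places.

R1 (z=40.0): far=0.14, empty=0.48; AND[min(a, b)] → w = 0.14
R2 (z=32.6): empty=0.48, ¬near=1−0.45=0.55; AND[min(a, b)] → w = 0.48
R3 (z=9.0): empty=0.48, near=0.45; AND[min(a, b)] → w = 0.45
R4 (z=42.3): half=0.39, near=0.45; AND[min(a, b)] → w = 0.39
Weighted average = (0.14·40.0 + 0.48·32.6 + 0.45·9.0 + 0.39·42.3) / (0.14 + 0.48 + 0.45 + 0.39)
  = 41.7950 / 1.4600 = 28.63

28.63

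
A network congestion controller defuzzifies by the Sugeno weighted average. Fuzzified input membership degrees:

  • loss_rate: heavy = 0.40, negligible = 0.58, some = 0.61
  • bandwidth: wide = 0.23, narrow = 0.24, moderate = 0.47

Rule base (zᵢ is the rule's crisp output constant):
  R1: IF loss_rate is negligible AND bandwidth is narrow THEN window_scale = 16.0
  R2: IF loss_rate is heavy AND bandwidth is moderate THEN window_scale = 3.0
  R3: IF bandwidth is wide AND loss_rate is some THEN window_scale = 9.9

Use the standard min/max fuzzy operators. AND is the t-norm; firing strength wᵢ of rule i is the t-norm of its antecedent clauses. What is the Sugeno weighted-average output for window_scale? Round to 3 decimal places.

R1 (z=16.0): negligible=0.58, narrow=0.24; AND[min(a, b)] → w = 0.24
R2 (z=3.0): heavy=0.40, moderate=0.47; AND[min(a, b)] → w = 0.40
R3 (z=9.9): wide=0.23, some=0.61; AND[min(a, b)] → w = 0.23
Weighted average = (0.24·16.0 + 0.40·3.0 + 0.23·9.9) / (0.24 + 0.40 + 0.23)
  = 7.3170 / 0.8700 = 8.410

8.410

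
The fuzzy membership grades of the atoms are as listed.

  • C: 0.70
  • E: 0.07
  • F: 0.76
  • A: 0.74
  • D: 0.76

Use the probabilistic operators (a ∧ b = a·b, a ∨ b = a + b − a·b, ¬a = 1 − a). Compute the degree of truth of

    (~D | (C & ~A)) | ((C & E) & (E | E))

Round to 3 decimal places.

~D = 1 − 0.7600 = 0.2400
~A = 1 − 0.7400 = 0.2600
C & ~A = a·b on (0.7000, 0.2600) = 0.1820
~D | (C & ~A) = a + b − a·b on (0.2400, 0.1820) = 0.3783
C & E = a·b on (0.7000, 0.0700) = 0.0490
E | E = a + b − a·b on (0.0700, 0.0700) = 0.1351
(C & E) & (E | E) = a·b on (0.0490, 0.1351) = 0.0066
(~D | (C & ~A)) | ((C & E) & (E | E)) = a + b − a·b on (0.3783, 0.0066) = 0.3824

0.382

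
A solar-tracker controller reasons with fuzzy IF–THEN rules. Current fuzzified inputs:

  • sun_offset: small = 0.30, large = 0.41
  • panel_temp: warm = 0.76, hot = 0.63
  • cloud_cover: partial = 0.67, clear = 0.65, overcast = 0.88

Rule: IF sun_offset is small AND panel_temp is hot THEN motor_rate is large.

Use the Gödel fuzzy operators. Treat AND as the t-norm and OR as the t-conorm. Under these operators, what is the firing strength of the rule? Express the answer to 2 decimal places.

firing strength: small=0.30, hot=0.63; AND[min(a, b)] → w = 0.30

0.30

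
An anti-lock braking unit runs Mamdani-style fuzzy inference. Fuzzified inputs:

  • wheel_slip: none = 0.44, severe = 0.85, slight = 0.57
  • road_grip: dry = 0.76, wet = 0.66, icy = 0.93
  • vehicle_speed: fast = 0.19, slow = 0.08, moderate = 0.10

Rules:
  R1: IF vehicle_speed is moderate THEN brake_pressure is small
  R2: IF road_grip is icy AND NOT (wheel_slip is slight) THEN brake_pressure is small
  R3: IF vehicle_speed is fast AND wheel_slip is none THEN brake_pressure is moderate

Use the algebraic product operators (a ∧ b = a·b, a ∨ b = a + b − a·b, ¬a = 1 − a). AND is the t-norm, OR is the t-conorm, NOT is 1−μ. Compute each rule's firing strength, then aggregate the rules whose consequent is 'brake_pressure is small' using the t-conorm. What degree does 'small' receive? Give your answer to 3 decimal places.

0.460

R1: moderate=0.10 → w = 0.1000
R2: icy=0.93, ¬slight=1−0.57=0.43; AND[a·b] → w = 0.3999
R3: fast=0.19, none=0.44; AND[a·b] → w = 0.0836
Rules with consequent 'small': {R1, R2} → strengths 0.1000, 0.3999
Aggregate via t-conorm [a + b − a·b]: 0.4599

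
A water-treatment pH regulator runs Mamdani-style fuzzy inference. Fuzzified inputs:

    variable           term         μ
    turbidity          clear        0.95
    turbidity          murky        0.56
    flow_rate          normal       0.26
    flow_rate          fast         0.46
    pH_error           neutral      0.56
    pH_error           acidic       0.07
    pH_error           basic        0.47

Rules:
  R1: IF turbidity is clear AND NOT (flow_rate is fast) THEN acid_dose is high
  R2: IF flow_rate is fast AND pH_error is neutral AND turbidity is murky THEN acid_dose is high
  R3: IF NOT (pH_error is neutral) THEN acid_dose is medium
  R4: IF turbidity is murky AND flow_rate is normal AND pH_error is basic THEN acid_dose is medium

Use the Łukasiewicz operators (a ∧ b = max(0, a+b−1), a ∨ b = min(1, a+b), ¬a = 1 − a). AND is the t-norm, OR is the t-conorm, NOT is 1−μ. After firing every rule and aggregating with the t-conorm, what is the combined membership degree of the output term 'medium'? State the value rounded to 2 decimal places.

0.44

R1: clear=0.95, ¬fast=1−0.46=0.54; AND[max(0, a+b−1)] → w = 0.49
R2: fast=0.46, neutral=0.56, murky=0.56; AND[max(0, a+b−1)] → w = 0.00
R3: ¬neutral=1−0.56=0.44 → w = 0.44
R4: murky=0.56, normal=0.26, basic=0.47; AND[max(0, a+b−1)] → w = 0.00
Rules with consequent 'medium': {R3, R4} → strengths 0.44, 0.00
Aggregate via t-conorm [min(1, a+b)]: 0.44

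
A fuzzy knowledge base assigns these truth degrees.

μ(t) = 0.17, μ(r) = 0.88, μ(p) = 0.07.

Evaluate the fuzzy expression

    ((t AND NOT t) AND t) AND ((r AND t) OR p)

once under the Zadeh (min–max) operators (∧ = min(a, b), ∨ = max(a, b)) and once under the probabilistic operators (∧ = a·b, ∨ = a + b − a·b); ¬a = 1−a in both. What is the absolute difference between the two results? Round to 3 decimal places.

0.165

Under Zadeh (min–max):
  NOT t = 1 − 0.17 = 0.83
  t AND NOT t = min(a, b) on (0.17, 0.83) = 0.17
  (t AND NOT t) AND t = min(a, b) on (0.17, 0.17) = 0.17
  r AND t = min(a, b) on (0.88, 0.17) = 0.17
  (r AND t) OR p = max(a, b) on (0.17, 0.07) = 0.17
  ((t AND NOT t) AND t) AND ((r AND t) OR p) = min(a, b) on (0.17, 0.17) = 0.17
  → value = 0.1700
Under probabilistic:
  NOT t = 1 − 0.1700 = 0.8300
  t AND NOT t = a·b on (0.1700, 0.8300) = 0.1411
  (t AND NOT t) AND t = a·b on (0.1411, 0.1700) = 0.0240
  r AND t = a·b on (0.8800, 0.1700) = 0.1496
  (r AND t) OR p = a + b − a·b on (0.1496, 0.0700) = 0.2091
  ((t AND NOT t) AND t) AND ((r AND t) OR p) = a·b on (0.0240, 0.2091) = 0.0050
  → value = 0.0050
|0.1700 − 0.0050| = 0.165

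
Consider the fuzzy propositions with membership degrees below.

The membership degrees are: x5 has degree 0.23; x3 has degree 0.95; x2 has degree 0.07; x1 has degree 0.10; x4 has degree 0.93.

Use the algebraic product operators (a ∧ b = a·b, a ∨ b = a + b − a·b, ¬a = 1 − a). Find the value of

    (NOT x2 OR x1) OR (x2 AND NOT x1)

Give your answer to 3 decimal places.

0.941

NOT x2 = 1 − 0.0700 = 0.9300
NOT x2 OR x1 = a + b − a·b on (0.9300, 0.1000) = 0.9370
NOT x1 = 1 − 0.1000 = 0.9000
x2 AND NOT x1 = a·b on (0.0700, 0.9000) = 0.0630
(NOT x2 OR x1) OR (x2 AND NOT x1) = a + b − a·b on (0.9370, 0.0630) = 0.9410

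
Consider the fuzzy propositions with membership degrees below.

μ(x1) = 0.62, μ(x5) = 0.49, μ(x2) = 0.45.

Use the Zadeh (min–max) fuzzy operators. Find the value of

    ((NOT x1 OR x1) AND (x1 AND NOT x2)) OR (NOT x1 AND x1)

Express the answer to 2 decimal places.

0.55

NOT x1 = 1 − 0.62 = 0.38
NOT x1 OR x1 = max(a, b) on (0.38, 0.62) = 0.62
NOT x2 = 1 − 0.45 = 0.55
x1 AND NOT x2 = min(a, b) on (0.62, 0.55) = 0.55
(NOT x1 OR x1) AND (x1 AND NOT x2) = min(a, b) on (0.62, 0.55) = 0.55
NOT x1 = 1 − 0.62 = 0.38
NOT x1 AND x1 = min(a, b) on (0.38, 0.62) = 0.38
((NOT x1 OR x1) AND (x1 AND NOT x2)) OR (NOT x1 AND x1) = max(a, b) on (0.55, 0.38) = 0.55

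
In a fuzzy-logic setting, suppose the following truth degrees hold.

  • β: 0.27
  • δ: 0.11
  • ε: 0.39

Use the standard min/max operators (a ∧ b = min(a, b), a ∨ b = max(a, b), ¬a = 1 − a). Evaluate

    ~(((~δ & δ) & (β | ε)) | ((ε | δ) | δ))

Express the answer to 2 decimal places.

~δ = 1 − 0.11 = 0.89
~δ & δ = min(a, b) on (0.89, 0.11) = 0.11
β | ε = max(a, b) on (0.27, 0.39) = 0.39
(~δ & δ) & (β | ε) = min(a, b) on (0.11, 0.39) = 0.11
ε | δ = max(a, b) on (0.39, 0.11) = 0.39
(ε | δ) | δ = max(a, b) on (0.39, 0.11) = 0.39
((~δ & δ) & (β | ε)) | ((ε | δ) | δ) = max(a, b) on (0.11, 0.39) = 0.39
~(((~δ & δ) & (β | ε)) | ((ε | δ) | δ)) = 1 − 0.39 = 0.61

0.61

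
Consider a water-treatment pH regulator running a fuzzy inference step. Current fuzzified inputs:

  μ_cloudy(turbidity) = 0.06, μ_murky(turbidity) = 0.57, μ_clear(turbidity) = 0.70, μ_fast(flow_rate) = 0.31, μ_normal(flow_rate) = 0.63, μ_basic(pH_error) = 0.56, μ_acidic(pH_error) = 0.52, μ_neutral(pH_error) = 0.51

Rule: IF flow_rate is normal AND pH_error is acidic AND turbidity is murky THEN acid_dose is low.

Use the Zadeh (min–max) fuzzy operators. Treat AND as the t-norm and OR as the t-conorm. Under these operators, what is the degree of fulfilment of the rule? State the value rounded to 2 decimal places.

0.52

firing strength: normal=0.63, acidic=0.52, murky=0.57; AND[min(a, b)] → w = 0.52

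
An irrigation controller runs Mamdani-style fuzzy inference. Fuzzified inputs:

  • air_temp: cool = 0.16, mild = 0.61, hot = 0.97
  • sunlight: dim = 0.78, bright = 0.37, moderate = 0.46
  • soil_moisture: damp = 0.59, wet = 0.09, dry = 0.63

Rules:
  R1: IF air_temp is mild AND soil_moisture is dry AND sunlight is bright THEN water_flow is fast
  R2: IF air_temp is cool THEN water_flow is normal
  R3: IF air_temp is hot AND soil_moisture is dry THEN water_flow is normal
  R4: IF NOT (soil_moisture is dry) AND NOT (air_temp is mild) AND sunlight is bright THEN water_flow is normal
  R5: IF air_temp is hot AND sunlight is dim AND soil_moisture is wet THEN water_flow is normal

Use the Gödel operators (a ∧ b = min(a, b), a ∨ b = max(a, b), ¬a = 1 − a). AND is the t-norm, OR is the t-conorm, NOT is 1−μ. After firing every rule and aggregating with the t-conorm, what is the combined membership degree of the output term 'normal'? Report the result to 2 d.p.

0.63

R1: mild=0.61, dry=0.63, bright=0.37; AND[min(a, b)] → w = 0.37
R2: cool=0.16 → w = 0.16
R3: hot=0.97, dry=0.63; AND[min(a, b)] → w = 0.63
R4: ¬dry=1−0.63=0.37, ¬mild=1−0.61=0.39, bright=0.37; AND[min(a, b)] → w = 0.37
R5: hot=0.97, dim=0.78, wet=0.09; AND[min(a, b)] → w = 0.09
Rules with consequent 'normal': {R2, R3, R4, R5} → strengths 0.16, 0.63, 0.37, 0.09
Aggregate via t-conorm [max(a, b)]: 0.63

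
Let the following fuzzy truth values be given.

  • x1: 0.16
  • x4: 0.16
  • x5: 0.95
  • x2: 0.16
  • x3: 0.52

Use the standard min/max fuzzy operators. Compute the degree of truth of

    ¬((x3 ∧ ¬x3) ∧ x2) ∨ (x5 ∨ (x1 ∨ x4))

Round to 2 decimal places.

0.95

¬x3 = 1 − 0.52 = 0.48
x3 ∧ ¬x3 = min(a, b) on (0.52, 0.48) = 0.48
(x3 ∧ ¬x3) ∧ x2 = min(a, b) on (0.48, 0.16) = 0.16
¬((x3 ∧ ¬x3) ∧ x2) = 1 − 0.16 = 0.84
x1 ∨ x4 = max(a, b) on (0.16, 0.16) = 0.16
x5 ∨ (x1 ∨ x4) = max(a, b) on (0.95, 0.16) = 0.95
¬((x3 ∧ ¬x3) ∧ x2) ∨ (x5 ∨ (x1 ∨ x4)) = max(a, b) on (0.84, 0.95) = 0.95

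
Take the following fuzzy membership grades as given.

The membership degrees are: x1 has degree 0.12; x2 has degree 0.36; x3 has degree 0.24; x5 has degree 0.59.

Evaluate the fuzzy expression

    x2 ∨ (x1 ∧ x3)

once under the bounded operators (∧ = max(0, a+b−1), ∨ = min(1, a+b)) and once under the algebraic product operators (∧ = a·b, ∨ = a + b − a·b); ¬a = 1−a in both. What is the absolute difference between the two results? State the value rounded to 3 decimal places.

Under bounded:
  x1 ∧ x3 = max(0, a+b−1) on (0.12, 0.24) = 0.00
  x2 ∨ (x1 ∧ x3) = min(1, a+b) on (0.36, 0.00) = 0.36
  → value = 0.3600
Under algebraic product:
  x1 ∧ x3 = a·b on (0.1200, 0.2400) = 0.0288
  x2 ∨ (x1 ∧ x3) = a + b − a·b on (0.3600, 0.0288) = 0.3784
  → value = 0.3784
|0.3600 − 0.3784| = 0.018

0.018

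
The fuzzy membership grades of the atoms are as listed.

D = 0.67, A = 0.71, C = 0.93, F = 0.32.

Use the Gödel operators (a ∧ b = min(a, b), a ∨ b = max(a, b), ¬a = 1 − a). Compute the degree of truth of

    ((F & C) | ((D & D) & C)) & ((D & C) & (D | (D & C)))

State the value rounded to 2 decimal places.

F & C = min(a, b) on (0.32, 0.93) = 0.32
D & D = min(a, b) on (0.67, 0.67) = 0.67
(D & D) & C = min(a, b) on (0.67, 0.93) = 0.67
(F & C) | ((D & D) & C) = max(a, b) on (0.32, 0.67) = 0.67
D & C = min(a, b) on (0.67, 0.93) = 0.67
D & C = min(a, b) on (0.67, 0.93) = 0.67
D | (D & C) = max(a, b) on (0.67, 0.67) = 0.67
(D & C) & (D | (D & C)) = min(a, b) on (0.67, 0.67) = 0.67
((F & C) | ((D & D) & C)) & ((D & C) & (D | (D & C))) = min(a, b) on (0.67, 0.67) = 0.67

0.67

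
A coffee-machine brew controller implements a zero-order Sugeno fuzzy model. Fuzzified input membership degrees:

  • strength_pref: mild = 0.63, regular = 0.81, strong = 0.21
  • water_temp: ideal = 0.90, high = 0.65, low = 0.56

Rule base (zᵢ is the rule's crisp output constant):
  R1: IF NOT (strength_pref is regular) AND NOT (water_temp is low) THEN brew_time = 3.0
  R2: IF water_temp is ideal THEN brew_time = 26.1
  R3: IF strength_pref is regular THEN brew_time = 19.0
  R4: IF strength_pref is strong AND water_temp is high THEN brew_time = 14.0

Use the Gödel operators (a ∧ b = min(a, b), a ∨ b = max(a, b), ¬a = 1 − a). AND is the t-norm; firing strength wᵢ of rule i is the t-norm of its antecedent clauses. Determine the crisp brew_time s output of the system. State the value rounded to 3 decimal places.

20.090

R1 (z=3.0): ¬regular=1−0.81=0.19, ¬low=1−0.56=0.44; AND[min(a, b)] → w = 0.19
R2 (z=26.1): ideal=0.90 → w = 0.90
R3 (z=19.0): regular=0.81 → w = 0.81
R4 (z=14.0): strong=0.21, high=0.65; AND[min(a, b)] → w = 0.21
Weighted average = (0.19·3.0 + 0.90·26.1 + 0.81·19.0 + 0.21·14.0) / (0.19 + 0.90 + 0.81 + 0.21)
  = 42.3900 / 2.1100 = 20.090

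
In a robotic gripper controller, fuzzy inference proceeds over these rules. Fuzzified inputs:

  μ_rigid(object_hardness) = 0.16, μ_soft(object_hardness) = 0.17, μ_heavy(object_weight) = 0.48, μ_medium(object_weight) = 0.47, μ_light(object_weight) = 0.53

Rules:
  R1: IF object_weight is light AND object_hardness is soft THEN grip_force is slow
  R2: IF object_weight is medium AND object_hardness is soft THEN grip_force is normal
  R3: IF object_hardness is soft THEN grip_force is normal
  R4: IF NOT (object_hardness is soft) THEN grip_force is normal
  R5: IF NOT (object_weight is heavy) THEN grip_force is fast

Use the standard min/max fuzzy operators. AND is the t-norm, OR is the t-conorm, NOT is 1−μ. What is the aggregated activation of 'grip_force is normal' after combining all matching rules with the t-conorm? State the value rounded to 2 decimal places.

0.83

R1: light=0.53, soft=0.17; AND[min(a, b)] → w = 0.17
R2: medium=0.47, soft=0.17; AND[min(a, b)] → w = 0.17
R3: soft=0.17 → w = 0.17
R4: ¬soft=1−0.17=0.83 → w = 0.83
R5: ¬heavy=1−0.48=0.52 → w = 0.52
Rules with consequent 'normal': {R2, R3, R4} → strengths 0.17, 0.17, 0.83
Aggregate via t-conorm [max(a, b)]: 0.83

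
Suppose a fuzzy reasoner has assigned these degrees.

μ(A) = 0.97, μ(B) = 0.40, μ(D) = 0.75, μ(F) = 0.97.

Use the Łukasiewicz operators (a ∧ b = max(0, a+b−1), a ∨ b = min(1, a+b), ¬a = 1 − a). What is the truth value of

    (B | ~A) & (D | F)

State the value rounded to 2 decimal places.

0.43

~A = 1 − 0.97 = 0.03
B | ~A = min(1, a+b) on (0.40, 0.03) = 0.43
D | F = min(1, a+b) on (0.75, 0.97) = 1.00
(B | ~A) & (D | F) = max(0, a+b−1) on (0.43, 1.00) = 0.43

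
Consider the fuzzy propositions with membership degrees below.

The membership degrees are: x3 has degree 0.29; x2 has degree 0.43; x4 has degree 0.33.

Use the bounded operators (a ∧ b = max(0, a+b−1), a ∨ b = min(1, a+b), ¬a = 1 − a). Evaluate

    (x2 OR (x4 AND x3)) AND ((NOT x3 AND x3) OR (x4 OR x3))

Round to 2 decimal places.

0.05

x4 AND x3 = max(0, a+b−1) on (0.33, 0.29) = 0.00
x2 OR (x4 AND x3) = min(1, a+b) on (0.43, 0.00) = 0.43
NOT x3 = 1 − 0.29 = 0.71
NOT x3 AND x3 = max(0, a+b−1) on (0.71, 0.29) = 0.00
x4 OR x3 = min(1, a+b) on (0.33, 0.29) = 0.62
(NOT x3 AND x3) OR (x4 OR x3) = min(1, a+b) on (0.00, 0.62) = 0.62
(x2 OR (x4 AND x3)) AND ((NOT x3 AND x3) OR (x4 OR x3)) = max(0, a+b−1) on (0.43, 0.62) = 0.05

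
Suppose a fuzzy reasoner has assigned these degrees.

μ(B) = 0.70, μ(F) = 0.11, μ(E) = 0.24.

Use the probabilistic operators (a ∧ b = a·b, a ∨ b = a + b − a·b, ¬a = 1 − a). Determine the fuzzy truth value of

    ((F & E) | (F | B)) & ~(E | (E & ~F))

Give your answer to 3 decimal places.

F & E = a·b on (0.1100, 0.2400) = 0.0264
F | B = a + b − a·b on (0.1100, 0.7000) = 0.7330
(F & E) | (F | B) = a + b − a·b on (0.0264, 0.7330) = 0.7400
~F = 1 − 0.1100 = 0.8900
E & ~F = a·b on (0.2400, 0.8900) = 0.2136
E | (E & ~F) = a + b − a·b on (0.2400, 0.2136) = 0.4023
~(E | (E & ~F)) = 1 − 0.4023 = 0.5977
((F & E) | (F | B)) & ~(E | (E & ~F)) = a·b on (0.7400, 0.5977) = 0.4423

0.442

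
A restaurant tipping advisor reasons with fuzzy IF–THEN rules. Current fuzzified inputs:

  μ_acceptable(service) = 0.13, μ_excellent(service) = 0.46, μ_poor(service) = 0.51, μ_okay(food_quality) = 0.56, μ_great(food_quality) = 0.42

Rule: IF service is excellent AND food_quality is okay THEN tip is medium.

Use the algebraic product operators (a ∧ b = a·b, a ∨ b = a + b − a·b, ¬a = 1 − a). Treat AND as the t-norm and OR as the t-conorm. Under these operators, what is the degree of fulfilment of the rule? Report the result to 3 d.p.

0.258

firing strength: excellent=0.46, okay=0.56; AND[a·b] → w = 0.2576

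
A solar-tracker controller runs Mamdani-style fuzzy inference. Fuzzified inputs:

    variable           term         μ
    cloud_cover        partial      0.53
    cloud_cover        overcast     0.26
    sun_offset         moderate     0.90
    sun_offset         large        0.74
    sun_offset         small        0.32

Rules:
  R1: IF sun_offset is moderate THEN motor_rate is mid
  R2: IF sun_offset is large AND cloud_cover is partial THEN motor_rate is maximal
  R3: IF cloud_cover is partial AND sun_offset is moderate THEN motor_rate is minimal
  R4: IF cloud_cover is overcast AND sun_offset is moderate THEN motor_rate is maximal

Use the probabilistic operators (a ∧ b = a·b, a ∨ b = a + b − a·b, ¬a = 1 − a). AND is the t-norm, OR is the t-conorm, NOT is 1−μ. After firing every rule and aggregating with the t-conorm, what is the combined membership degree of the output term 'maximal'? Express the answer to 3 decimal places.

R1: moderate=0.90 → w = 0.9000
R2: large=0.74, partial=0.53; AND[a·b] → w = 0.3922
R3: partial=0.53, moderate=0.90; AND[a·b] → w = 0.4770
R4: overcast=0.26, moderate=0.90; AND[a·b] → w = 0.2340
Rules with consequent 'maximal': {R2, R4} → strengths 0.3922, 0.2340
Aggregate via t-conorm [a + b − a·b]: 0.5344

0.534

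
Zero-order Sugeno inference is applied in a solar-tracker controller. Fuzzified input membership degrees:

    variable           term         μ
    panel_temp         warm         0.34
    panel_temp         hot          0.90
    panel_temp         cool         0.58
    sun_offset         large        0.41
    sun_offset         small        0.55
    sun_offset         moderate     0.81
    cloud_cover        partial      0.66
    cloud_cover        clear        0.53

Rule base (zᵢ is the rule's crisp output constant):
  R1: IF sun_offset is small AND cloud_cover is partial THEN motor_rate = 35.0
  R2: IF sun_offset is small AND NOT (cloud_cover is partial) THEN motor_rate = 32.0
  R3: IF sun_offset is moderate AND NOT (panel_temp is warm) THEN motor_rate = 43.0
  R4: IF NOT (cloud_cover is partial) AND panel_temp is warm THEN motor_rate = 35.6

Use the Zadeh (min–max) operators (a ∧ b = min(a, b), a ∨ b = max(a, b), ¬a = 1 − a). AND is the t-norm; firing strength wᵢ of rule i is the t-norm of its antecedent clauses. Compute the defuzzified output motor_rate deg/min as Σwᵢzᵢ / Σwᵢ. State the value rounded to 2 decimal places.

37.36

R1 (z=35.0): small=0.55, partial=0.66; AND[min(a, b)] → w = 0.55
R2 (z=32.0): small=0.55, ¬partial=1−0.66=0.34; AND[min(a, b)] → w = 0.34
R3 (z=43.0): moderate=0.81, ¬warm=1−0.34=0.66; AND[min(a, b)] → w = 0.66
R4 (z=35.6): ¬partial=1−0.66=0.34, warm=0.34; AND[min(a, b)] → w = 0.34
Weighted average = (0.55·35.0 + 0.34·32.0 + 0.66·43.0 + 0.34·35.6) / (0.55 + 0.34 + 0.66 + 0.34)
  = 70.6140 / 1.8900 = 37.36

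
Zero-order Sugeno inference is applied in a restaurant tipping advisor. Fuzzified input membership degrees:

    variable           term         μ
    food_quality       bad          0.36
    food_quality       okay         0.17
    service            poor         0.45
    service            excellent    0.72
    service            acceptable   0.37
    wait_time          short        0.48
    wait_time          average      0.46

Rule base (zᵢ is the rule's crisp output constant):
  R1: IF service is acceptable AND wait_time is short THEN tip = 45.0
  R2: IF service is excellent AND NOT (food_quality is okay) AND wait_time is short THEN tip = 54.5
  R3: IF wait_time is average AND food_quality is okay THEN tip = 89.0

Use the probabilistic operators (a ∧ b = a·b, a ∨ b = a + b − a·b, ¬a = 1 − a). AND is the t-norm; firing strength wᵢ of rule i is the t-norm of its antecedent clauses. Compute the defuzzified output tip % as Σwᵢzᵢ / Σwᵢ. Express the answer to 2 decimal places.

56.36

R1 (z=45.0): acceptable=0.37, short=0.48; AND[a·b] → w = 0.1776
R2 (z=54.5): excellent=0.72, ¬okay=1−0.17=0.83, short=0.48; AND[a·b] → w = 0.2868
R3 (z=89.0): average=0.46, okay=0.17; AND[a·b] → w = 0.0782
Weighted average = (0.1776·45.0 + 0.2868·54.5 + 0.0782·89.0) / (0.1776 + 0.2868 + 0.0782)
  = 30.5850 / 0.5426 = 56.36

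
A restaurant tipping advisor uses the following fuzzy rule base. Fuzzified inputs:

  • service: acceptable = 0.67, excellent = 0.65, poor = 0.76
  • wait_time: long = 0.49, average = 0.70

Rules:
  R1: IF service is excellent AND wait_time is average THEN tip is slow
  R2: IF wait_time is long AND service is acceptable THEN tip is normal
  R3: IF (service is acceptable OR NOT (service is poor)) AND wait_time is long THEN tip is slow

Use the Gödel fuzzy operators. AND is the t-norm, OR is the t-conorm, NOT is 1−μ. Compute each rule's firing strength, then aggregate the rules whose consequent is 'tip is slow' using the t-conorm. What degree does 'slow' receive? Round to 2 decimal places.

0.65

R1: excellent=0.65, average=0.70; AND[min(a, b)] → w = 0.65
R2: long=0.49, acceptable=0.67; AND[min(a, b)] → w = 0.49
R3: (acceptable=0.67 OR ¬poor=1−0.76=0.24) = 0.67; AND[min(a, b)] with long=0.49 → w = 0.49
Rules with consequent 'slow': {R1, R3} → strengths 0.65, 0.49
Aggregate via t-conorm [max(a, b)]: 0.65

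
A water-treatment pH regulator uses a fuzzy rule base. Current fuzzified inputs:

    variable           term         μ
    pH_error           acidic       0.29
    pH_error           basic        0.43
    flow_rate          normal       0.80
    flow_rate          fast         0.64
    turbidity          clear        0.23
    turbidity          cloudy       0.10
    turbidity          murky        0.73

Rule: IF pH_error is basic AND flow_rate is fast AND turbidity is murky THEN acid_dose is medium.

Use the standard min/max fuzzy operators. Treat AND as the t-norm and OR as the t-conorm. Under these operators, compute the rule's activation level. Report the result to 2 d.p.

firing strength: basic=0.43, fast=0.64, murky=0.73; AND[min(a, b)] → w = 0.43

0.43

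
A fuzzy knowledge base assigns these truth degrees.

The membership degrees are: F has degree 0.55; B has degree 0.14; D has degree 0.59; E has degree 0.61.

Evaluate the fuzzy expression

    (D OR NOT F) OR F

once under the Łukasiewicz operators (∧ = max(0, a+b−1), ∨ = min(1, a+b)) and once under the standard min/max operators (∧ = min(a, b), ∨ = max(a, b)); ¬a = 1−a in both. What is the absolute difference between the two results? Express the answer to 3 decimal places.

Under Łukasiewicz:
  NOT F = 1 − 0.55 = 0.45
  D OR NOT F = min(1, a+b) on (0.59, 0.45) = 1.00
  (D OR NOT F) OR F = min(1, a+b) on (1.00, 0.55) = 1.00
  → value = 1.0000
Under standard min/max:
  NOT F = 1 − 0.55 = 0.45
  D OR NOT F = max(a, b) on (0.59, 0.45) = 0.59
  (D OR NOT F) OR F = max(a, b) on (0.59, 0.55) = 0.59
  → value = 0.5900
|1.0000 − 0.5900| = 0.410

0.410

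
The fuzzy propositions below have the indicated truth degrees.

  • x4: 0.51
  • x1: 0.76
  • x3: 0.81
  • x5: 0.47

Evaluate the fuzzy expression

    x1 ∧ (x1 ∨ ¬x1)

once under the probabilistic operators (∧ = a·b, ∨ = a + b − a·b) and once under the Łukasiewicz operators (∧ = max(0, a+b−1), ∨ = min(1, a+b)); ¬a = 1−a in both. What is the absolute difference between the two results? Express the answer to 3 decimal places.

0.139

Under probabilistic:
  ¬x1 = 1 − 0.7600 = 0.2400
  x1 ∨ ¬x1 = a + b − a·b on (0.7600, 0.2400) = 0.8176
  x1 ∧ (x1 ∨ ¬x1) = a·b on (0.7600, 0.8176) = 0.6214
  → value = 0.6214
Under Łukasiewicz:
  ¬x1 = 1 − 0.76 = 0.24
  x1 ∨ ¬x1 = min(1, a+b) on (0.76, 0.24) = 1.00
  x1 ∧ (x1 ∨ ¬x1) = max(0, a+b−1) on (0.76, 1.00) = 0.76
  → value = 0.7600
|0.6214 − 0.7600| = 0.139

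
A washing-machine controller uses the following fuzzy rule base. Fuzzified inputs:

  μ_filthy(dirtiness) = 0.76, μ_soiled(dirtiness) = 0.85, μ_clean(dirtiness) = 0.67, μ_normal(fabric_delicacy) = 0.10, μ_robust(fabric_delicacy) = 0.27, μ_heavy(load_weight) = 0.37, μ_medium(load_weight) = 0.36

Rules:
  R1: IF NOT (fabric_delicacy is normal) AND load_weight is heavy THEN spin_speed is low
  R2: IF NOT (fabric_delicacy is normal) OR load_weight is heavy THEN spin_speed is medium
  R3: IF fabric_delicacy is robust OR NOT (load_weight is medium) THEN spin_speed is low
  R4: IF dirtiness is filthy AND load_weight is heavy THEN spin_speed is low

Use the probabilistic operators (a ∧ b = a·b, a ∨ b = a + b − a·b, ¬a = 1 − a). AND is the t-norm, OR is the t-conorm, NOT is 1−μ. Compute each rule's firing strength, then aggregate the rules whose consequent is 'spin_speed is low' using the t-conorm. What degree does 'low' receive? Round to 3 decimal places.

0.874

R1: ¬normal=1−0.10=0.90, heavy=0.37; AND[a·b] → w = 0.3330
R2: ¬normal=1−0.10=0.90, heavy=0.37; OR[a + b − a·b] → w = 0.9370
R3: robust=0.27, ¬medium=1−0.36=0.64; OR[a + b − a·b] → w = 0.7372
R4: filthy=0.76, heavy=0.37; AND[a·b] → w = 0.2812
Rules with consequent 'low': {R1, R3, R4} → strengths 0.3330, 0.7372, 0.2812
Aggregate via t-conorm [a + b − a·b]: 0.8740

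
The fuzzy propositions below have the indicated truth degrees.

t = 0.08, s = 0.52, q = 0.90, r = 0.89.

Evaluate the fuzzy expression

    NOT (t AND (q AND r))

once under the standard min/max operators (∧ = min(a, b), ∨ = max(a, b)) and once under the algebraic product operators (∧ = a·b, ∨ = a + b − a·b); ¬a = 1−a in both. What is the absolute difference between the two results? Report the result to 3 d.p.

0.016

Under standard min/max:
  q AND r = min(a, b) on (0.90, 0.89) = 0.89
  t AND (q AND r) = min(a, b) on (0.08, 0.89) = 0.08
  NOT (t AND (q AND r)) = 1 − 0.08 = 0.92
  → value = 0.9200
Under algebraic product:
  q AND r = a·b on (0.9000, 0.8900) = 0.8010
  t AND (q AND r) = a·b on (0.0800, 0.8010) = 0.0641
  NOT (t AND (q AND r)) = 1 − 0.0641 = 0.9359
  → value = 0.9359
|0.9200 − 0.9359| = 0.016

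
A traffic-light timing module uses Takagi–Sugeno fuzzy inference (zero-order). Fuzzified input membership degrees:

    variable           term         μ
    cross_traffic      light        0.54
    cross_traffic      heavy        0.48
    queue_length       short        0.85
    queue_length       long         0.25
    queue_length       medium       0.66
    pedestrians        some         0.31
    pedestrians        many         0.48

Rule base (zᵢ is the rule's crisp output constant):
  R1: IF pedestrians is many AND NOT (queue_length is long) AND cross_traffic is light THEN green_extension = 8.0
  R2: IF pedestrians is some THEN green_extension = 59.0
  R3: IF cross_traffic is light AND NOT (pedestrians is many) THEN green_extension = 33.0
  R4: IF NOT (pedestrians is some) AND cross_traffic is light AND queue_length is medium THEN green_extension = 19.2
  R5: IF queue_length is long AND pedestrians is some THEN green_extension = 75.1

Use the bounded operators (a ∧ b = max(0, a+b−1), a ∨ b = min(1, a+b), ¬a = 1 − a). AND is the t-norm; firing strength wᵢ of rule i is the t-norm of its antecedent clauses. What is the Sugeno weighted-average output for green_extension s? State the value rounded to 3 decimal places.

R1 (z=8.0): many=0.48, ¬long=1−0.25=0.75, light=0.54; AND[max(0, a+b−1)] → w = 0.00
R2 (z=59.0): some=0.31 → w = 0.31
R3 (z=33.0): light=0.54, ¬many=1−0.48=0.52; AND[max(0, a+b−1)] → w = 0.06
R4 (z=19.2): ¬some=1−0.31=0.69, light=0.54, medium=0.66; AND[max(0, a+b−1)] → w = 0.00
R5 (z=75.1): long=0.25, some=0.31; AND[max(0, a+b−1)] → w = 0.00
Weighted average = (0.00·8.0 + 0.31·59.0 + 0.06·33.0 + 0.00·19.2 + 0.00·75.1) / (0.00 + 0.31 + 0.06 + 0.00 + 0.00)
  = 20.2700 / 0.3700 = 54.784

54.784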